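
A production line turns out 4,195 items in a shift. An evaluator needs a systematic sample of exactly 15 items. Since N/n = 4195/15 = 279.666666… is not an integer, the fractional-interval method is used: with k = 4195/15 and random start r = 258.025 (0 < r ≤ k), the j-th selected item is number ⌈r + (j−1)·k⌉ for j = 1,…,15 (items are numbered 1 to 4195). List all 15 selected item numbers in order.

259, 538, 818, 1098, 1377, 1657, 1937, 2216, 2496, 2776, 3055, 3335, 3615, 3894, 4174

j=1: r + 0k = 258.025 → ⌈·⌉ = 259
j=2: r + 1k = 537.691666… → ⌈·⌉ = 538
j=3: r + 2k = 817.358333… → ⌈·⌉ = 818
j=4: r + 3k = 1097.025 → ⌈·⌉ = 1098
j=5: r + 4k = 1376.691666… → ⌈·⌉ = 1377
j=6: r + 5k = 1656.358333… → ⌈·⌉ = 1657
j=7: r + 6k = 1936.025 → ⌈·⌉ = 1937
j=8: r + 7k = 2215.691666… → ⌈·⌉ = 2216
j=9: r + 8k = 2495.358333… → ⌈·⌉ = 2496
j=10: r + 9k = 2775.025 → ⌈·⌉ = 2776
j=11: r + 10k = 3054.691666… → ⌈·⌉ = 3055
j=12: r + 11k = 3334.358333… → ⌈·⌉ = 3335
j=13: r + 12k = 3614.025 → ⌈·⌉ = 3615
j=14: r + 13k = 3893.691666… → ⌈·⌉ = 3894
j=15: r + 14k = 4173.358333… → ⌈·⌉ = 4174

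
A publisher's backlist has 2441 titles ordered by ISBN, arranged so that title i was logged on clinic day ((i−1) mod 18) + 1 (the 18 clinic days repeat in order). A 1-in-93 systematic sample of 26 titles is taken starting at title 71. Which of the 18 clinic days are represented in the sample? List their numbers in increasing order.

2, 5, 8, 11, 14, 17

Consecutive selections differ by k = 93, so their clinic day numbers differ by 93 mod 18 = 3.
gcd(93, 18) = 3, so the sample visits 18/3 = 6 distinct residues mod 18.
Start 71 is clinic day 17; the clinic days hit are 2, 5, 8, 11, 14, 17.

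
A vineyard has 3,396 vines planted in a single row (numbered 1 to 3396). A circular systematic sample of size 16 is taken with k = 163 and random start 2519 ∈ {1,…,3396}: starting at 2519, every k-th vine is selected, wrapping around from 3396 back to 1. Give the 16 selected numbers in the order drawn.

Selection 1: 2519
Selection 2: 2519 + 163 = 2682
Selection 3: 2682 + 163 = 2845
Selection 4: 2845 + 163 = 3008
Selection 5: 3008 + 163 = 3171
Selection 6: 3171 + 163 = 3334
Selection 7: 3334 + 163 = 3497 → 3497 − 3396 = 101
Selection 8: 101 + 163 = 264
Selection 9: 264 + 163 = 427
Selection 10: 427 + 163 = 590
Selection 11: 590 + 163 = 753
Selection 12: 753 + 163 = 916
Selection 13: 916 + 163 = 1079
Selection 14: 1079 + 163 = 1242
Selection 15: 1242 + 163 = 1405
Selection 16: 1405 + 163 = 1568

2519, 2682, 2845, 3008, 3171, 3334, 101, 264, 427, 590, 753, 916, 1079, 1242, 1405, 1568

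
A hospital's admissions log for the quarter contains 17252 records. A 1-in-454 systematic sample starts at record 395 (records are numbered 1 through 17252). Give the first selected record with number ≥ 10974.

11291

k = 454
Steps past start: ⌈(10974 − 395)/454⌉ = ⌈10579/454⌉ = 24
Selected record: 395 + 24×454 = 11291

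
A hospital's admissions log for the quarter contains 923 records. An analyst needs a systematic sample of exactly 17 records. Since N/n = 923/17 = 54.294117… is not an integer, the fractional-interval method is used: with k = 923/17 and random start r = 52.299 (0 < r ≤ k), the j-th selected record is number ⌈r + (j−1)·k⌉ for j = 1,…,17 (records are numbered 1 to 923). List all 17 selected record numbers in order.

53, 107, 161, 216, 270, 324, 379, 433, 487, 541, 596, 650, 704, 759, 813, 867, 922

j=1: r + 0k = 52.299 → ⌈·⌉ = 53
j=2: r + 1k = 106.593117… → ⌈·⌉ = 107
j=3: r + 2k = 160.887235… → ⌈·⌉ = 161
j=4: r + 3k = 215.181352… → ⌈·⌉ = 216
j=5: r + 4k = 269.475470… → ⌈·⌉ = 270
j=6: r + 5k = 323.769588… → ⌈·⌉ = 324
j=7: r + 6k = 378.063705… → ⌈·⌉ = 379
j=8: r + 7k = 432.357823… → ⌈·⌉ = 433
j=9: r + 8k = 486.651941… → ⌈·⌉ = 487
j=10: r + 9k = 540.946058… → ⌈·⌉ = 541
j=11: r + 10k = 595.240176… → ⌈·⌉ = 596
j=12: r + 11k = 649.534294… → ⌈·⌉ = 650
j=13: r + 12k = 703.828411… → ⌈·⌉ = 704
j=14: r + 13k = 758.122529… → ⌈·⌉ = 759
j=15: r + 14k = 812.416647… → ⌈·⌉ = 813
j=16: r + 15k = 866.710764… → ⌈·⌉ = 867
j=17: r + 16k = 921.004882… → ⌈·⌉ = 922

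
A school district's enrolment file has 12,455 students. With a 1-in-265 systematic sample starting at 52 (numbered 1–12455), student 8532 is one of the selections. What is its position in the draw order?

k = 265
position = (8532 − 52)/265 + 1 = 8480/265 + 1 = 32 + 1 = 33

33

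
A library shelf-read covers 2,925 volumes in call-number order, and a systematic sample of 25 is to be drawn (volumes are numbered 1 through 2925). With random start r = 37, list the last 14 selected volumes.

1324, 1441, 1558, 1675, 1792, 1909, 2026, 2143, 2260, 2377, 2494, 2611, 2728, 2845

k = N/n = 2925/25 = 117
12th selection = 37 + 11×117 = 1324
13th: 1324 + 117 = 1441
14th: 1441 + 117 = 1558
15th: 1558 + 117 = 1675
16th: 1675 + 117 = 1792
17th: 1792 + 117 = 1909
18th: 1909 + 117 = 2026
19th: 2026 + 117 = 2143
20th: 2143 + 117 = 2260
21st: 2260 + 117 = 2377
22nd: 2377 + 117 = 2494
23rd: 2494 + 117 = 2611
24th: 2611 + 117 = 2728
25th: 2728 + 117 = 2845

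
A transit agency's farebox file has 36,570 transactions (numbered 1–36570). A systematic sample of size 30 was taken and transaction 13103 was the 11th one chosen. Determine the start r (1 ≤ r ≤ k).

913

k = 36570/30 = 1219
r = 13103 − (11−1)×1219 = 13103 − 12190 = 913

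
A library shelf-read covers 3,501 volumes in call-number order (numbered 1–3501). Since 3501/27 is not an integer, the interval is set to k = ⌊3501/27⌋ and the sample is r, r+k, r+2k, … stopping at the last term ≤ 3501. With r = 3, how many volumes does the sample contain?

28

k = ⌊3501/27⌋ = 129
Achieved size = ⌊(3501 − 3)/129⌋ + 1 = ⌊3498/129⌋ + 1 = 27 + 1 = 28
(last selection: 3 + 27×129 = 3486 ≤ 3501; next would be 3615 > 3501)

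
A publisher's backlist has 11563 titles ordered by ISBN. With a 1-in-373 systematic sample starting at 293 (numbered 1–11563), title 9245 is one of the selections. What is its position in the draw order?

25

k = 373
position = (9245 − 293)/373 + 1 = 8952/373 + 1 = 24 + 1 = 25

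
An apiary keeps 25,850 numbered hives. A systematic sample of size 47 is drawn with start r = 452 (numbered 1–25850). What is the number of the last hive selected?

25752

k = 25850/47 = 550
47th selection = r + (47−1)·k = 452 + 46×550 = 452 + 25300 = 25752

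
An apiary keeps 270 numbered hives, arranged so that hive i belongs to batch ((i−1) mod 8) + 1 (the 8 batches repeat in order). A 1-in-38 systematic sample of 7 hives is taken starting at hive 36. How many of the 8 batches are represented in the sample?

Consecutive selections differ by k = 38, so their batch numbers differ by 38 mod 8 = 6.
gcd(38, 8) = 2, so the sample visits 8/2 = 4 distinct residues mod 8.
Start 36 is batch 4; the batches hit are 2, 4, 6, 8.

4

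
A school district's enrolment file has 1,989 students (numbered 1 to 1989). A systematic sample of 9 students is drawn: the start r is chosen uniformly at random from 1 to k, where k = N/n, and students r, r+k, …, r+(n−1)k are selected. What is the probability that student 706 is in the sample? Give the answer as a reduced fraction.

k = 1989/9 = 221.
Student 706 is selected iff r ≡ 706 (mod 221); exactly one such r in {1,…,221}.
Inclusion probability = 1/221.

1/221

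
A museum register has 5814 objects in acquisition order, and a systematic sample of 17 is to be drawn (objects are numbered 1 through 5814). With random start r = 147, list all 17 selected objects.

k = N/n = 5814/17 = 342
object 1: 147
object 2: 147 + 342 = 489
object 3: 489 + 342 = 831
object 4: 831 + 342 = 1173
object 5: 1173 + 342 = 1515
object 6: 1515 + 342 = 1857
object 7: 1857 + 342 = 2199
object 8: 2199 + 342 = 2541
object 9: 2541 + 342 = 2883
object 10: 2883 + 342 = 3225
object 11: 3225 + 342 = 3567
object 12: 3567 + 342 = 3909
object 13: 3909 + 342 = 4251
object 14: 4251 + 342 = 4593
object 15: 4593 + 342 = 4935
object 16: 4935 + 342 = 5277
object 17: 5277 + 342 = 5619

147, 489, 831, 1173, 1515, 1857, 2199, 2541, 2883, 3225, 3567, 3909, 4251, 4593, 4935, 5277, 5619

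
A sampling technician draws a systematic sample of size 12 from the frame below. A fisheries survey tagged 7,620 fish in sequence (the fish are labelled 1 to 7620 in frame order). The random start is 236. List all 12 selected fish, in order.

k = N/n = 7620/12 = 635
fish 1: 236
fish 2: 236 + 635 = 871
fish 3: 871 + 635 = 1506
fish 4: 1506 + 635 = 2141
fish 5: 2141 + 635 = 2776
fish 6: 2776 + 635 = 3411
fish 7: 3411 + 635 = 4046
fish 8: 4046 + 635 = 4681
fish 9: 4681 + 635 = 5316
fish 10: 5316 + 635 = 5951
fish 11: 5951 + 635 = 6586
fish 12: 6586 + 635 = 7221

236, 871, 1506, 2141, 2776, 3411, 4046, 4681, 5316, 5951, 6586, 7221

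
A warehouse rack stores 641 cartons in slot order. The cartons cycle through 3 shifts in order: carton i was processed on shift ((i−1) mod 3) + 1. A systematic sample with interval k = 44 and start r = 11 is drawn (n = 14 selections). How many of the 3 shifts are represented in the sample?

3

Consecutive selections differ by k = 44, so their shift numbers differ by 44 mod 3 = 2.
gcd(44, 3) = 1, so the sample visits 3/1 = 3 distinct residues mod 3.
Start 11 is shift 2; the shifts hit are 1, 2, 3.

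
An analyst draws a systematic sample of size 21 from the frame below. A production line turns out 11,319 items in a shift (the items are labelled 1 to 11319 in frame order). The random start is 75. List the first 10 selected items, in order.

k = N/n = 11319/21 = 539
item 1: 75
item 2: 75 + 539 = 614
item 3: 614 + 539 = 1153
item 4: 1153 + 539 = 1692
item 5: 1692 + 539 = 2231
item 6: 2231 + 539 = 2770
item 7: 2770 + 539 = 3309
item 8: 3309 + 539 = 3848
item 9: 3848 + 539 = 4387
item 10: 4387 + 539 = 4926

75, 614, 1153, 1692, 2231, 2770, 3309, 3848, 4387, 4926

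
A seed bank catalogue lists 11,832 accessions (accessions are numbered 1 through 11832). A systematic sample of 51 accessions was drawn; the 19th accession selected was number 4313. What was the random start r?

137

k = 11832/51 = 232
r = 4313 − (19−1)×232 = 4313 − 4176 = 137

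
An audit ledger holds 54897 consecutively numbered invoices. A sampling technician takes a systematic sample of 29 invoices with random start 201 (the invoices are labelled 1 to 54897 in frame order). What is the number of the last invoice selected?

53205

k = 54897/29 = 1893
29th selection = r + (29−1)·k = 201 + 28×1893 = 201 + 53004 = 53205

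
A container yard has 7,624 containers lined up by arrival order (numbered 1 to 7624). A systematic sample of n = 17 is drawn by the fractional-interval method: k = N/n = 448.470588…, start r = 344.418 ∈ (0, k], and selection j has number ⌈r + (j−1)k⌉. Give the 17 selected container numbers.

345, 793, 1242, 1690, 2139, 2587, 3036, 3484, 3933, 4381, 4830, 5278, 5727, 6175, 6624, 7072, 7520

j=1: r + 0k = 344.418 → ⌈·⌉ = 345
j=2: r + 1k = 792.888588… → ⌈·⌉ = 793
j=3: r + 2k = 1241.359176… → ⌈·⌉ = 1242
j=4: r + 3k = 1689.829764… → ⌈·⌉ = 1690
j=5: r + 4k = 2138.300352… → ⌈·⌉ = 2139
j=6: r + 5k = 2586.770941… → ⌈·⌉ = 2587
j=7: r + 6k = 3035.241529… → ⌈·⌉ = 3036
j=8: r + 7k = 3483.712117… → ⌈·⌉ = 3484
j=9: r + 8k = 3932.182705… → ⌈·⌉ = 3933
j=10: r + 9k = 4380.653294… → ⌈·⌉ = 4381
j=11: r + 10k = 4829.123882… → ⌈·⌉ = 4830
j=12: r + 11k = 5277.594470… → ⌈·⌉ = 5278
j=13: r + 12k = 5726.065058… → ⌈·⌉ = 5727
j=14: r + 13k = 6174.535647… → ⌈·⌉ = 6175
j=15: r + 14k = 6623.006235… → ⌈·⌉ = 6624
j=16: r + 15k = 7071.476823… → ⌈·⌉ = 7072
j=17: r + 16k = 7519.947411… → ⌈·⌉ = 7520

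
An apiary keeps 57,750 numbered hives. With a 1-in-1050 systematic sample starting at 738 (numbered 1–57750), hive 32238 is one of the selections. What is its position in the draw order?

31

k = 1050
position = (32238 − 738)/1050 + 1 = 31500/1050 + 1 = 30 + 1 = 31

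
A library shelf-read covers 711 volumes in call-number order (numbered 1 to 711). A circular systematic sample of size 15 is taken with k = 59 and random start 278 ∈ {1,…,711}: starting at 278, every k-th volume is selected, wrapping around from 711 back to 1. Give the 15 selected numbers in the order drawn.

Selection 1: 278
Selection 2: 278 + 59 = 337
Selection 3: 337 + 59 = 396
Selection 4: 396 + 59 = 455
Selection 5: 455 + 59 = 514
Selection 6: 514 + 59 = 573
Selection 7: 573 + 59 = 632
Selection 8: 632 + 59 = 691
Selection 9: 691 + 59 = 750 → 750 − 711 = 39
Selection 10: 39 + 59 = 98
Selection 11: 98 + 59 = 157
Selection 12: 157 + 59 = 216
Selection 13: 216 + 59 = 275
Selection 14: 275 + 59 = 334
Selection 15: 334 + 59 = 393

278, 337, 396, 455, 514, 573, 632, 691, 39, 98, 157, 216, 275, 334, 393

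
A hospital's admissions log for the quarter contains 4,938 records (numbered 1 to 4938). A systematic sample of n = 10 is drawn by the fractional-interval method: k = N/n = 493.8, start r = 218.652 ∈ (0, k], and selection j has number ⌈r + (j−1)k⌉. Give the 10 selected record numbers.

219, 713, 1207, 1701, 2194, 2688, 3182, 3676, 4170, 4663

j=1: r + 0k = 218.652 → ⌈·⌉ = 219
j=2: r + 1k = 712.452 → ⌈·⌉ = 713
j=3: r + 2k = 1206.252 → ⌈·⌉ = 1207
j=4: r + 3k = 1700.052 → ⌈·⌉ = 1701
j=5: r + 4k = 2193.852 → ⌈·⌉ = 2194
j=6: r + 5k = 2687.652 → ⌈·⌉ = 2688
j=7: r + 6k = 3181.452 → ⌈·⌉ = 3182
j=8: r + 7k = 3675.252 → ⌈·⌉ = 3676
j=9: r + 8k = 4169.052 → ⌈·⌉ = 4170
j=10: r + 9k = 4662.852 → ⌈·⌉ = 4663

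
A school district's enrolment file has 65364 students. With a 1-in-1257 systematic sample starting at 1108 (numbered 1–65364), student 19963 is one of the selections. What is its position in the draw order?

k = 1257
position = (19963 − 1108)/1257 + 1 = 18855/1257 + 1 = 15 + 1 = 16

16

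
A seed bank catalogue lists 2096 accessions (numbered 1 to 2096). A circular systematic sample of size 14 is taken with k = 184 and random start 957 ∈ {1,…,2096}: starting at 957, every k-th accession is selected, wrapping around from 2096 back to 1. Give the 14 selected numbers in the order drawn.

957, 1141, 1325, 1509, 1693, 1877, 2061, 149, 333, 517, 701, 885, 1069, 1253

Selection 1: 957
Selection 2: 957 + 184 = 1141
Selection 3: 1141 + 184 = 1325
Selection 4: 1325 + 184 = 1509
Selection 5: 1509 + 184 = 1693
Selection 6: 1693 + 184 = 1877
Selection 7: 1877 + 184 = 2061
Selection 8: 2061 + 184 = 2245 → 2245 − 2096 = 149
Selection 9: 149 + 184 = 333
Selection 10: 333 + 184 = 517
Selection 11: 517 + 184 = 701
Selection 12: 701 + 184 = 885
Selection 13: 885 + 184 = 1069
Selection 14: 1069 + 184 = 1253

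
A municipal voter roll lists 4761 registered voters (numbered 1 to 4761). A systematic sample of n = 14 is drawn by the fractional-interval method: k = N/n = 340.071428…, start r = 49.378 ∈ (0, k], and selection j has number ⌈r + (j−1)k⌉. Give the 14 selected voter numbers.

50, 390, 730, 1070, 1410, 1750, 2090, 2430, 2770, 3111, 3451, 3791, 4131, 4471

j=1: r + 0k = 49.378 → ⌈·⌉ = 50
j=2: r + 1k = 389.449428… → ⌈·⌉ = 390
j=3: r + 2k = 729.520857… → ⌈·⌉ = 730
j=4: r + 3k = 1069.592285… → ⌈·⌉ = 1070
j=5: r + 4k = 1409.663714… → ⌈·⌉ = 1410
j=6: r + 5k = 1749.735142… → ⌈·⌉ = 1750
j=7: r + 6k = 2089.806571… → ⌈·⌉ = 2090
j=8: r + 7k = 2429.878 → ⌈·⌉ = 2430
j=9: r + 8k = 2769.949428… → ⌈·⌉ = 2770
j=10: r + 9k = 3110.020857… → ⌈·⌉ = 3111
j=11: r + 10k = 3450.092285… → ⌈·⌉ = 3451
j=12: r + 11k = 3790.163714… → ⌈·⌉ = 3791
j=13: r + 12k = 4130.235142… → ⌈·⌉ = 4131
j=14: r + 13k = 4470.306571… → ⌈·⌉ = 4471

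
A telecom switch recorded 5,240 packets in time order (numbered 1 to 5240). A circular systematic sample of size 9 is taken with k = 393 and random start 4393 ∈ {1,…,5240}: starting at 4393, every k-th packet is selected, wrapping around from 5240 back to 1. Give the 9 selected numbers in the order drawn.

Selection 1: 4393
Selection 2: 4393 + 393 = 4786
Selection 3: 4786 + 393 = 5179
Selection 4: 5179 + 393 = 5572 → 5572 − 5240 = 332
Selection 5: 332 + 393 = 725
Selection 6: 725 + 393 = 1118
Selection 7: 1118 + 393 = 1511
Selection 8: 1511 + 393 = 1904
Selection 9: 1904 + 393 = 2297

4393, 4786, 5179, 332, 725, 1118, 1511, 1904, 2297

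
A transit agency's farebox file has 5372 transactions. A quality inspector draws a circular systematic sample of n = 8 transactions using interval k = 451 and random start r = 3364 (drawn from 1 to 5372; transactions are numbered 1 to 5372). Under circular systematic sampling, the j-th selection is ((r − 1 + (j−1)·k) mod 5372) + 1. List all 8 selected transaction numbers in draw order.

3364, 3815, 4266, 4717, 5168, 247, 698, 1149

Selection 1: 3364
Selection 2: 3364 + 451 = 3815
Selection 3: 3815 + 451 = 4266
Selection 4: 4266 + 451 = 4717
Selection 5: 4717 + 451 = 5168
Selection 6: 5168 + 451 = 5619 → 5619 − 5372 = 247
Selection 7: 247 + 451 = 698
Selection 8: 698 + 451 = 1149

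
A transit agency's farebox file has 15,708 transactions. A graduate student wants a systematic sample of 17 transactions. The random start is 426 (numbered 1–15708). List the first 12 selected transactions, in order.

426, 1350, 2274, 3198, 4122, 5046, 5970, 6894, 7818, 8742, 9666, 10590

k = N/n = 15708/17 = 924
transaction 1: 426
transaction 2: 426 + 924 = 1350
transaction 3: 1350 + 924 = 2274
transaction 4: 2274 + 924 = 3198
transaction 5: 3198 + 924 = 4122
transaction 6: 4122 + 924 = 5046
transaction 7: 5046 + 924 = 5970
transaction 8: 5970 + 924 = 6894
transaction 9: 6894 + 924 = 7818
transaction 10: 7818 + 924 = 8742
transaction 11: 8742 + 924 = 9666
transaction 12: 9666 + 924 = 10590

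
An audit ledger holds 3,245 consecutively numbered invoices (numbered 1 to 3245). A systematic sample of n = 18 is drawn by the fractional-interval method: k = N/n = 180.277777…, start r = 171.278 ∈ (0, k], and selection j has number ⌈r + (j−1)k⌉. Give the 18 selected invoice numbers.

j=1: r + 0k = 171.278 → ⌈·⌉ = 172
j=2: r + 1k = 351.555777… → ⌈·⌉ = 352
j=3: r + 2k = 531.833555… → ⌈·⌉ = 532
j=4: r + 3k = 712.111333… → ⌈·⌉ = 713
j=5: r + 4k = 892.389111… → ⌈·⌉ = 893
j=6: r + 5k = 1072.666888… → ⌈·⌉ = 1073
j=7: r + 6k = 1252.944666… → ⌈·⌉ = 1253
j=8: r + 7k = 1433.222444… → ⌈·⌉ = 1434
j=9: r + 8k = 1613.500222… → ⌈·⌉ = 1614
j=10: r + 9k = 1793.778 → ⌈·⌉ = 1794
j=11: r + 10k = 1974.055777… → ⌈·⌉ = 1975
j=12: r + 11k = 2154.333555… → ⌈·⌉ = 2155
j=13: r + 12k = 2334.611333… → ⌈·⌉ = 2335
j=14: r + 13k = 2514.889111… → ⌈·⌉ = 2515
j=15: r + 14k = 2695.166888… → ⌈·⌉ = 2696
j=16: r + 15k = 2875.444666… → ⌈·⌉ = 2876
j=17: r + 16k = 3055.722444… → ⌈·⌉ = 3056
j=18: r + 17k = 3236.000222… → ⌈·⌉ = 3237

172, 352, 532, 713, 893, 1073, 1253, 1434, 1614, 1794, 1975, 2155, 2335, 2515, 2696, 2876, 3056, 3237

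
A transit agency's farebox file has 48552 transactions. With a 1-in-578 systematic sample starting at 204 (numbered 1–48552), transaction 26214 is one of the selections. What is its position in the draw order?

46

k = 578
position = (26214 − 204)/578 + 1 = 26010/578 + 1 = 45 + 1 = 46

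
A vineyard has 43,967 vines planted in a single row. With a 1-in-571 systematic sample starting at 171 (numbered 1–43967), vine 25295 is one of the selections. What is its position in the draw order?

45

k = 571
position = (25295 − 171)/571 + 1 = 25124/571 + 1 = 44 + 1 = 45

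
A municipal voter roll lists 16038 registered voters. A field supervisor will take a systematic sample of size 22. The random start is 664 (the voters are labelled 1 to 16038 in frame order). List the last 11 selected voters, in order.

8683, 9412, 10141, 10870, 11599, 12328, 13057, 13786, 14515, 15244, 15973

k = N/n = 16038/22 = 729
12th selection = 664 + 11×729 = 8683
13th: 8683 + 729 = 9412
14th: 9412 + 729 = 10141
15th: 10141 + 729 = 10870
16th: 10870 + 729 = 11599
17th: 11599 + 729 = 12328
18th: 12328 + 729 = 13057
19th: 13057 + 729 = 13786
20th: 13786 + 729 = 14515
21st: 14515 + 729 = 15244
22nd: 15244 + 729 = 15973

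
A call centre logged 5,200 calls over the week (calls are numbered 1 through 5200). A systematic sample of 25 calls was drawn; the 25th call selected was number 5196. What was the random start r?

k = 5200/25 = 208
r = 5196 − (25−1)×208 = 5196 − 4992 = 204

204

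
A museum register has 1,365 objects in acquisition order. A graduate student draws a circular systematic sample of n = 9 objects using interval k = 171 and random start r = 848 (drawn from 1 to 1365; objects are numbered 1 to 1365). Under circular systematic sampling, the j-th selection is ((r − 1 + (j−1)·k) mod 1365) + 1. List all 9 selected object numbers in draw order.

Selection 1: 848
Selection 2: 848 + 171 = 1019
Selection 3: 1019 + 171 = 1190
Selection 4: 1190 + 171 = 1361
Selection 5: 1361 + 171 = 1532 → 1532 − 1365 = 167
Selection 6: 167 + 171 = 338
Selection 7: 338 + 171 = 509
Selection 8: 509 + 171 = 680
Selection 9: 680 + 171 = 851

848, 1019, 1190, 1361, 167, 338, 509, 680, 851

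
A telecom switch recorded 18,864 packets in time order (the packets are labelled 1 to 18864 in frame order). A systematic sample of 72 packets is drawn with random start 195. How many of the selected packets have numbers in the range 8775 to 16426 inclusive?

29

k = 18864/72 = 262
First selection ≥ 8775: 195 + ⌈(8775−195)/262⌉·262 = 195 + 33×262 = 8841
Last selection ≤ 16426: 195 + ⌊(16426−195)/262⌋·262 = 195 + 61×262 = 16177
Count = 61 − 33 + 1 = 29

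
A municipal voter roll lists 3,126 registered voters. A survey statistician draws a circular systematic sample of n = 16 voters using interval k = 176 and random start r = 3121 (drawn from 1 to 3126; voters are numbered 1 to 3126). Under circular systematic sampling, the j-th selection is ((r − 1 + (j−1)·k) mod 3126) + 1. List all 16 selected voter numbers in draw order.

Selection 1: 3121
Selection 2: 3121 + 176 = 3297 → 3297 − 3126 = 171
Selection 3: 171 + 176 = 347
Selection 4: 347 + 176 = 523
Selection 5: 523 + 176 = 699
Selection 6: 699 + 176 = 875
Selection 7: 875 + 176 = 1051
Selection 8: 1051 + 176 = 1227
Selection 9: 1227 + 176 = 1403
Selection 10: 1403 + 176 = 1579
Selection 11: 1579 + 176 = 1755
Selection 12: 1755 + 176 = 1931
Selection 13: 1931 + 176 = 2107
Selection 14: 2107 + 176 = 2283
Selection 15: 2283 + 176 = 2459
Selection 16: 2459 + 176 = 2635

3121, 171, 347, 523, 699, 875, 1051, 1227, 1403, 1579, 1755, 1931, 2107, 2283, 2459, 2635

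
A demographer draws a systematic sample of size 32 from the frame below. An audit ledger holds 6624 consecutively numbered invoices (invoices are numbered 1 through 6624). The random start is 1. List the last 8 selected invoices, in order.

4969, 5176, 5383, 5590, 5797, 6004, 6211, 6418

k = N/n = 6624/32 = 207
25th selection = 1 + 24×207 = 4969
26th: 4969 + 207 = 5176
27th: 5176 + 207 = 5383
28th: 5383 + 207 = 5590
29th: 5590 + 207 = 5797
30th: 5797 + 207 = 6004
31st: 6004 + 207 = 6211
32nd: 6211 + 207 = 6418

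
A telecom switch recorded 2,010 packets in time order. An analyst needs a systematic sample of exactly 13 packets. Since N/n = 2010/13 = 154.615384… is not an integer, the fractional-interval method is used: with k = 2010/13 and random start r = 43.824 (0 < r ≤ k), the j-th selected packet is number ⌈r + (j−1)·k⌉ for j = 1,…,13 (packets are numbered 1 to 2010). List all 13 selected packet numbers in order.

j=1: r + 0k = 43.824 → ⌈·⌉ = 44
j=2: r + 1k = 198.439384… → ⌈·⌉ = 199
j=3: r + 2k = 353.054769… → ⌈·⌉ = 354
j=4: r + 3k = 507.670153… → ⌈·⌉ = 508
j=5: r + 4k = 662.285538… → ⌈·⌉ = 663
j=6: r + 5k = 816.900923… → ⌈·⌉ = 817
j=7: r + 6k = 971.516307… → ⌈·⌉ = 972
j=8: r + 7k = 1126.131692… → ⌈·⌉ = 1127
j=9: r + 8k = 1280.747076… → ⌈·⌉ = 1281
j=10: r + 9k = 1435.362461… → ⌈·⌉ = 1436
j=11: r + 10k = 1589.977846… → ⌈·⌉ = 1590
j=12: r + 11k = 1744.593230… → ⌈·⌉ = 1745
j=13: r + 12k = 1899.208615… → ⌈·⌉ = 1900

44, 199, 354, 508, 663, 817, 972, 1127, 1281, 1436, 1590, 1745, 1900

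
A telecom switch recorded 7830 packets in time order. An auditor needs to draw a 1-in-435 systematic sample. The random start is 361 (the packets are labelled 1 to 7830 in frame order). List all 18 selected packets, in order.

361, 796, 1231, 1666, 2101, 2536, 2971, 3406, 3841, 4276, 4711, 5146, 5581, 6016, 6451, 6886, 7321, 7756

packet 1: 361
packet 2: 361 + 435 = 796
packet 3: 796 + 435 = 1231
packet 4: 1231 + 435 = 1666
packet 5: 1666 + 435 = 2101
packet 6: 2101 + 435 = 2536
packet 7: 2536 + 435 = 2971
packet 8: 2971 + 435 = 3406
packet 9: 3406 + 435 = 3841
packet 10: 3841 + 435 = 4276
packet 11: 4276 + 435 = 4711
packet 12: 4711 + 435 = 5146
packet 13: 5146 + 435 = 5581
packet 14: 5581 + 435 = 6016
packet 15: 6016 + 435 = 6451
packet 16: 6451 + 435 = 6886
packet 17: 6886 + 435 = 7321
packet 18: 7321 + 435 = 7756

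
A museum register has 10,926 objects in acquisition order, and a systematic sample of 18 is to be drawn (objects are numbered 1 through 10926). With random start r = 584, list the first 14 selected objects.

k = N/n = 10926/18 = 607
object 1: 584
object 2: 584 + 607 = 1191
object 3: 1191 + 607 = 1798
object 4: 1798 + 607 = 2405
object 5: 2405 + 607 = 3012
object 6: 3012 + 607 = 3619
object 7: 3619 + 607 = 4226
object 8: 4226 + 607 = 4833
object 9: 4833 + 607 = 5440
object 10: 5440 + 607 = 6047
object 11: 6047 + 607 = 6654
object 12: 6654 + 607 = 7261
object 13: 7261 + 607 = 7868
object 14: 7868 + 607 = 8475

584, 1191, 1798, 2405, 3012, 3619, 4226, 4833, 5440, 6047, 6654, 7261, 7868, 8475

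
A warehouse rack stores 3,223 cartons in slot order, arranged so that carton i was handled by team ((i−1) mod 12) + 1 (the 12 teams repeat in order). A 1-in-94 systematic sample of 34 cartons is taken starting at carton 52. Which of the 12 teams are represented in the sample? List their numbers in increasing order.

Consecutive selections differ by k = 94, so their team numbers differ by 94 mod 12 = 10.
gcd(94, 12) = 2, so the sample visits 12/2 = 6 distinct residues mod 12.
Start 52 is team 4; the teams hit are 2, 4, 6, 8, 10, 12.

2, 4, 6, 8, 10, 12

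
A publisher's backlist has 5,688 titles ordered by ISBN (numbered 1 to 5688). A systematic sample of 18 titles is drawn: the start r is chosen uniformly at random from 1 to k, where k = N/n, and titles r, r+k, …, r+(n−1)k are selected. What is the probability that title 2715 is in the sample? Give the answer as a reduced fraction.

1/316

k = 5688/18 = 316.
Title 2715 is selected iff r ≡ 2715 (mod 316); exactly one such r in {1,…,316}.
Inclusion probability = 1/316.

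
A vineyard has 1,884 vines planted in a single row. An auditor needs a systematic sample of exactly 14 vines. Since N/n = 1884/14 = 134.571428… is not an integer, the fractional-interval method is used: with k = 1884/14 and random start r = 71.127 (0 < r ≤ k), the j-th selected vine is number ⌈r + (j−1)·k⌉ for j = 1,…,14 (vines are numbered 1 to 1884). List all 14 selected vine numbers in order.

72, 206, 341, 475, 610, 744, 879, 1014, 1148, 1283, 1417, 1552, 1686, 1821

j=1: r + 0k = 71.127 → ⌈·⌉ = 72
j=2: r + 1k = 205.698428… → ⌈·⌉ = 206
j=3: r + 2k = 340.269857… → ⌈·⌉ = 341
j=4: r + 3k = 474.841285… → ⌈·⌉ = 475
j=5: r + 4k = 609.412714… → ⌈·⌉ = 610
j=6: r + 5k = 743.984142… → ⌈·⌉ = 744
j=7: r + 6k = 878.555571… → ⌈·⌉ = 879
j=8: r + 7k = 1013.127 → ⌈·⌉ = 1014
j=9: r + 8k = 1147.698428… → ⌈·⌉ = 1148
j=10: r + 9k = 1282.269857… → ⌈·⌉ = 1283
j=11: r + 10k = 1416.841285… → ⌈·⌉ = 1417
j=12: r + 11k = 1551.412714… → ⌈·⌉ = 1552
j=13: r + 12k = 1685.984142… → ⌈·⌉ = 1686
j=14: r + 13k = 1820.555571… → ⌈·⌉ = 1821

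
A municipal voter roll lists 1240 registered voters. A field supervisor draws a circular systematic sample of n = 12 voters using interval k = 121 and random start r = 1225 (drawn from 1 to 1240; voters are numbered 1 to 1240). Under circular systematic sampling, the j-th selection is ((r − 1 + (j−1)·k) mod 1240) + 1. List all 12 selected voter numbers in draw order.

1225, 106, 227, 348, 469, 590, 711, 832, 953, 1074, 1195, 76

Selection 1: 1225
Selection 2: 1225 + 121 = 1346 → 1346 − 1240 = 106
Selection 3: 106 + 121 = 227
Selection 4: 227 + 121 = 348
Selection 5: 348 + 121 = 469
Selection 6: 469 + 121 = 590
Selection 7: 590 + 121 = 711
Selection 8: 711 + 121 = 832
Selection 9: 832 + 121 = 953
Selection 10: 953 + 121 = 1074
Selection 11: 1074 + 121 = 1195
Selection 12: 1195 + 121 = 1316 → 1316 − 1240 = 76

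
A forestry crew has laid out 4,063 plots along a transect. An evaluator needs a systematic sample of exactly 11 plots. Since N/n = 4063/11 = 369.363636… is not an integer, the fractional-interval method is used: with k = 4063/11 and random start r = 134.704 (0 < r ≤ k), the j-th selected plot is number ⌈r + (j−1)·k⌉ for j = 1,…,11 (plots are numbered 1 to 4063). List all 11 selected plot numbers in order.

j=1: r + 0k = 134.704 → ⌈·⌉ = 135
j=2: r + 1k = 504.067636… → ⌈·⌉ = 505
j=3: r + 2k = 873.431272… → ⌈·⌉ = 874
j=4: r + 3k = 1242.794909… → ⌈·⌉ = 1243
j=5: r + 4k = 1612.158545… → ⌈·⌉ = 1613
j=6: r + 5k = 1981.522181… → ⌈·⌉ = 1982
j=7: r + 6k = 2350.885818… → ⌈·⌉ = 2351
j=8: r + 7k = 2720.249454… → ⌈·⌉ = 2721
j=9: r + 8k = 3089.613090… → ⌈·⌉ = 3090
j=10: r + 9k = 3458.976727… → ⌈·⌉ = 3459
j=11: r + 10k = 3828.340363… → ⌈·⌉ = 3829

135, 505, 874, 1243, 1613, 1982, 2351, 2721, 3090, 3459, 3829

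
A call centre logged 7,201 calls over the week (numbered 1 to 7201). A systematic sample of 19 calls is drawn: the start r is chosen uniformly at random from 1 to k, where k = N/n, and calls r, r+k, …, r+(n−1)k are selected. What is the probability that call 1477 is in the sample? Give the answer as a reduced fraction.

1/379

k = 7201/19 = 379.
Call 1477 is selected iff r ≡ 1477 (mod 379); exactly one such r in {1,…,379}.
Inclusion probability = 1/379.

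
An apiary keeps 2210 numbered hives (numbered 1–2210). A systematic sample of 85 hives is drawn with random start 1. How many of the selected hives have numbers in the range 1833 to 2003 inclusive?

7

k = 2210/85 = 26
First selection ≥ 1833: 1 + ⌈(1833−1)/26⌉·26 = 1 + 71×26 = 1847
Last selection ≤ 2003: 1 + ⌊(2003−1)/26⌋·26 = 1 + 77×26 = 2003
Count = 77 − 71 + 1 = 7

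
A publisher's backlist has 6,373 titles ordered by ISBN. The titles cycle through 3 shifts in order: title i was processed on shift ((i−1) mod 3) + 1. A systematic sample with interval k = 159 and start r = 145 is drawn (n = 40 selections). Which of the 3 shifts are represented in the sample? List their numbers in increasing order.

Consecutive selections differ by k = 159, so their shift numbers differ by 159 mod 3 = 0.
gcd(159, 3) = 3, so the sample visits 3/3 = 1 distinct residues mod 3.
Start 145 is shift 1; the shifts hit are 1.

1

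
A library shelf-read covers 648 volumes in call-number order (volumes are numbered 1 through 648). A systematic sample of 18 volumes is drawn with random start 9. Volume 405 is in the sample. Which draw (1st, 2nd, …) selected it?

k = 648/18 = 36
position = (405 − 9)/36 + 1 = 396/36 + 1 = 11 + 1 = 12

12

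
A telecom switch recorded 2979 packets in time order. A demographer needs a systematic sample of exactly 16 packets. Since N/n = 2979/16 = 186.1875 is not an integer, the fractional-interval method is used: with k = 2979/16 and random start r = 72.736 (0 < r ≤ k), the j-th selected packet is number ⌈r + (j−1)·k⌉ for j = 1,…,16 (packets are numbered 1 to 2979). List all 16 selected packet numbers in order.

j=1: r + 0k = 72.736 → ⌈·⌉ = 73
j=2: r + 1k = 258.9235 → ⌈·⌉ = 259
j=3: r + 2k = 445.111 → ⌈·⌉ = 446
j=4: r + 3k = 631.2985 → ⌈·⌉ = 632
j=5: r + 4k = 817.486 → ⌈·⌉ = 818
j=6: r + 5k = 1003.6735 → ⌈·⌉ = 1004
j=7: r + 6k = 1189.861 → ⌈·⌉ = 1190
j=8: r + 7k = 1376.0485 → ⌈·⌉ = 1377
j=9: r + 8k = 1562.236 → ⌈·⌉ = 1563
j=10: r + 9k = 1748.4235 → ⌈·⌉ = 1749
j=11: r + 10k = 1934.611 → ⌈·⌉ = 1935
j=12: r + 11k = 2120.7985 → ⌈·⌉ = 2121
j=13: r + 12k = 2306.986 → ⌈·⌉ = 2307
j=14: r + 13k = 2493.1735 → ⌈·⌉ = 2494
j=15: r + 14k = 2679.361 → ⌈·⌉ = 2680
j=16: r + 15k = 2865.5485 → ⌈·⌉ = 2866

73, 259, 446, 632, 818, 1004, 1190, 1377, 1563, 1749, 1935, 2121, 2307, 2494, 2680, 2866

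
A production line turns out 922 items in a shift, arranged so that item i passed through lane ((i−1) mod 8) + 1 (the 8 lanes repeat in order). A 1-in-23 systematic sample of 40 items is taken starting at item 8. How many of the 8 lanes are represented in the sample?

Consecutive selections differ by k = 23, so their lane numbers differ by 23 mod 8 = 7.
gcd(23, 8) = 1, so the sample visits 8/1 = 8 distinct residues mod 8.
Start 8 is lane 8; the lanes hit are 1, 2, 3, 4, 5, 6, 7, 8.

8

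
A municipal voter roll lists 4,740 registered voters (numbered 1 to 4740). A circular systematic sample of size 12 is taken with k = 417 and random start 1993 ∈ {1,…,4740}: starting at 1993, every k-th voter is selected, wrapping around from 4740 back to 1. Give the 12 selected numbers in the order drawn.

Selection 1: 1993
Selection 2: 1993 + 417 = 2410
Selection 3: 2410 + 417 = 2827
Selection 4: 2827 + 417 = 3244
Selection 5: 3244 + 417 = 3661
Selection 6: 3661 + 417 = 4078
Selection 7: 4078 + 417 = 4495
Selection 8: 4495 + 417 = 4912 → 4912 − 4740 = 172
Selection 9: 172 + 417 = 589
Selection 10: 589 + 417 = 1006
Selection 11: 1006 + 417 = 1423
Selection 12: 1423 + 417 = 1840

1993, 2410, 2827, 3244, 3661, 4078, 4495, 172, 589, 1006, 1423, 1840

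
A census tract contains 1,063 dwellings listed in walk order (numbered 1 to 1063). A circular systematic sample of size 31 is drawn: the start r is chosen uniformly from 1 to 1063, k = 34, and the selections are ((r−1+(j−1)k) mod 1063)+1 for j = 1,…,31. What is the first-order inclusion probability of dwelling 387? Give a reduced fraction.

31/1063

For each position j, as r ranges over 1…1063 the j-th selection hits every dwelling exactly once, so dwelling 387 is selected for exactly 31 of the 1063 starts.
Inclusion probability = 31/1063.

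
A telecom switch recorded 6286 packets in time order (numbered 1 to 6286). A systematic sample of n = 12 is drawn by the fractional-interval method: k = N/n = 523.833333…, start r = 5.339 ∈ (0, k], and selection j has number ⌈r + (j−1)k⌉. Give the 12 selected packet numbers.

6, 530, 1054, 1577, 2101, 2625, 3149, 3673, 4197, 4720, 5244, 5768

j=1: r + 0k = 5.339 → ⌈·⌉ = 6
j=2: r + 1k = 529.172333… → ⌈·⌉ = 530
j=3: r + 2k = 1053.005666… → ⌈·⌉ = 1054
j=4: r + 3k = 1576.839 → ⌈·⌉ = 1577
j=5: r + 4k = 2100.672333… → ⌈·⌉ = 2101
j=6: r + 5k = 2624.505666… → ⌈·⌉ = 2625
j=7: r + 6k = 3148.339 → ⌈·⌉ = 3149
j=8: r + 7k = 3672.172333… → ⌈·⌉ = 3673
j=9: r + 8k = 4196.005666… → ⌈·⌉ = 4197
j=10: r + 9k = 4719.839 → ⌈·⌉ = 4720
j=11: r + 10k = 5243.672333… → ⌈·⌉ = 5244
j=12: r + 11k = 5767.505666… → ⌈·⌉ = 5768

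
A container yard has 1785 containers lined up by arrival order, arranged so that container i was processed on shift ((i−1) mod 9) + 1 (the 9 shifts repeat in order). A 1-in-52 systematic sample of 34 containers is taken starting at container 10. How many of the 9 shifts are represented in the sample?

Consecutive selections differ by k = 52, so their shift numbers differ by 52 mod 9 = 7.
gcd(52, 9) = 1, so the sample visits 9/1 = 9 distinct residues mod 9.
Start 10 is shift 1; the shifts hit are 1, 2, 3, 4, 5, 6, 7, 8, 9.

9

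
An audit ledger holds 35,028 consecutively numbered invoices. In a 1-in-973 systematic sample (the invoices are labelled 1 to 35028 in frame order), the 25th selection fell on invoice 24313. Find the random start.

k = 973
r = 24313 − (25−1)×973 = 24313 − 23352 = 961

961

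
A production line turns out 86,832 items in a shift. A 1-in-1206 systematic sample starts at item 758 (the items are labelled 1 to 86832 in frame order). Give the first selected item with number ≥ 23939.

k = 1206
Steps past start: ⌈(23939 − 758)/1206⌉ = ⌈23181/1206⌉ = 20
Selected item: 758 + 20×1206 = 24878

24878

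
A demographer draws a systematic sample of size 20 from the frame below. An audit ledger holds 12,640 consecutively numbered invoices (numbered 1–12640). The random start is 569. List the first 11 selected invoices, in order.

k = N/n = 12640/20 = 632
invoice 1: 569
invoice 2: 569 + 632 = 1201
invoice 3: 1201 + 632 = 1833
invoice 4: 1833 + 632 = 2465
invoice 5: 2465 + 632 = 3097
invoice 6: 3097 + 632 = 3729
invoice 7: 3729 + 632 = 4361
invoice 8: 4361 + 632 = 4993
invoice 9: 4993 + 632 = 5625
invoice 10: 5625 + 632 = 6257
invoice 11: 6257 + 632 = 6889

569, 1201, 1833, 2465, 3097, 3729, 4361, 4993, 5625, 6257, 6889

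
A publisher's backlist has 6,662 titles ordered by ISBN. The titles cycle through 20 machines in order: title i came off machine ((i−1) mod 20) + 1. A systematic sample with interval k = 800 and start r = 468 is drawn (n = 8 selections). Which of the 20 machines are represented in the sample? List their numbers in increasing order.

8

Consecutive selections differ by k = 800, so their machine numbers differ by 800 mod 20 = 0.
gcd(800, 20) = 20, so the sample visits 20/20 = 1 distinct residues mod 20.
Start 468 is machine 8; the machines hit are 8.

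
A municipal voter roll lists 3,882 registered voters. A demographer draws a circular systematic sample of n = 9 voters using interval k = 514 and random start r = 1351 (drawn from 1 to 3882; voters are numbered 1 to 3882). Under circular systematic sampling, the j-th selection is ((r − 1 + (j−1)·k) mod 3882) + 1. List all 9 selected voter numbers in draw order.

1351, 1865, 2379, 2893, 3407, 39, 553, 1067, 1581

Selection 1: 1351
Selection 2: 1351 + 514 = 1865
Selection 3: 1865 + 514 = 2379
Selection 4: 2379 + 514 = 2893
Selection 5: 2893 + 514 = 3407
Selection 6: 3407 + 514 = 3921 → 3921 − 3882 = 39
Selection 7: 39 + 514 = 553
Selection 8: 553 + 514 = 1067
Selection 9: 1067 + 514 = 1581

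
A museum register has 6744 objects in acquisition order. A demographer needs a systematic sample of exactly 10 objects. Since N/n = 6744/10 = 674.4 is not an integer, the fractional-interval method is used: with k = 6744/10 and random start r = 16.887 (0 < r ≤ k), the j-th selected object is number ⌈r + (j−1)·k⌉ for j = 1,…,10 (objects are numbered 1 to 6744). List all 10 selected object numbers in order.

17, 692, 1366, 2041, 2715, 3389, 4064, 4738, 5413, 6087

j=1: r + 0k = 16.887 → ⌈·⌉ = 17
j=2: r + 1k = 691.287 → ⌈·⌉ = 692
j=3: r + 2k = 1365.687 → ⌈·⌉ = 1366
j=4: r + 3k = 2040.087 → ⌈·⌉ = 2041
j=5: r + 4k = 2714.487 → ⌈·⌉ = 2715
j=6: r + 5k = 3388.887 → ⌈·⌉ = 3389
j=7: r + 6k = 4063.287 → ⌈·⌉ = 4064
j=8: r + 7k = 4737.687 → ⌈·⌉ = 4738
j=9: r + 8k = 5412.087 → ⌈·⌉ = 5413
j=10: r + 9k = 6086.487 → ⌈·⌉ = 6087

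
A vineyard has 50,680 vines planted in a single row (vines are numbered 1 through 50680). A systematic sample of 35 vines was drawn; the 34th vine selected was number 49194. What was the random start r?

k = 50680/35 = 1448
r = 49194 − (34−1)×1448 = 49194 − 47784 = 1410

1410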